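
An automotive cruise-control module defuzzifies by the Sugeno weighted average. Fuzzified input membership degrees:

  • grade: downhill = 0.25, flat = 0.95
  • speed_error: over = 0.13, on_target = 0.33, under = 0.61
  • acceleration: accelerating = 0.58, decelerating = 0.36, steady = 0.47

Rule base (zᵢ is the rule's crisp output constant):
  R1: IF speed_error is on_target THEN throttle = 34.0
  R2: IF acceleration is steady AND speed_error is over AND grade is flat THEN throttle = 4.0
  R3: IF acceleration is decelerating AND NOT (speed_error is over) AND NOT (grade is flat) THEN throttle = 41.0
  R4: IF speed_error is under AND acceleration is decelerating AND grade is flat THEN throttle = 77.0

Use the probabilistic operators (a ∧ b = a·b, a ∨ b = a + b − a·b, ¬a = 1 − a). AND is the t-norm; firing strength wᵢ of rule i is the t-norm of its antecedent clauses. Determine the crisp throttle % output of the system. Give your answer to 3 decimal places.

R1 (z=34.0): on_target=0.33 → w = 0.3300
R2 (z=4.0): steady=0.47, over=0.13, flat=0.95; AND[a·b] → w = 0.0580
R3 (z=41.0): decelerating=0.36, ¬over=1−0.13=0.87, ¬flat=1−0.95=0.05; AND[a·b] → w = 0.0157
R4 (z=77.0): under=0.61, decelerating=0.36, flat=0.95; AND[a·b] → w = 0.2086
Weighted average = (0.3300·34.0 + 0.0580·4.0 + 0.0157·41.0 + 0.2086·77.0) / (0.3300 + 0.0580 + 0.0157 + 0.2086)
  = 28.1580 / 0.6123 = 45.985

45.985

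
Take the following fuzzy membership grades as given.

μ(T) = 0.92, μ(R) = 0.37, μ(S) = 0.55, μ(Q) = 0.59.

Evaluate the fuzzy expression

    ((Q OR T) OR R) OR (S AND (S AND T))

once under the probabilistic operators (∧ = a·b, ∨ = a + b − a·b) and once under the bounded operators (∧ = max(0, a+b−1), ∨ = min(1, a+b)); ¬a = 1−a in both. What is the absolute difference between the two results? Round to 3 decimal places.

0.015

Under probabilistic:
  Q OR T = a + b − a·b on (0.5900, 0.9200) = 0.9672
  (Q OR T) OR R = a + b − a·b on (0.9672, 0.3700) = 0.9793
  S AND T = a·b on (0.5500, 0.9200) = 0.5060
  S AND (S AND T) = a·b on (0.5500, 0.5060) = 0.2783
  ((Q OR T) OR R) OR (S AND (S AND T)) = a + b − a·b on (0.9793, 0.2783) = 0.9851
  → value = 0.9851
Under bounded:
  Q OR T = min(1, a+b) on (0.59, 0.92) = 1.00
  (Q OR T) OR R = min(1, a+b) on (1.00, 0.37) = 1.00
  S AND T = max(0, a+b−1) on (0.55, 0.92) = 0.47
  S AND (S AND T) = max(0, a+b−1) on (0.55, 0.47) = 0.02
  ((Q OR T) OR R) OR (S AND (S AND T)) = min(1, a+b) on (1.00, 0.02) = 1.00
  → value = 1.0000
|0.9851 − 1.0000| = 0.015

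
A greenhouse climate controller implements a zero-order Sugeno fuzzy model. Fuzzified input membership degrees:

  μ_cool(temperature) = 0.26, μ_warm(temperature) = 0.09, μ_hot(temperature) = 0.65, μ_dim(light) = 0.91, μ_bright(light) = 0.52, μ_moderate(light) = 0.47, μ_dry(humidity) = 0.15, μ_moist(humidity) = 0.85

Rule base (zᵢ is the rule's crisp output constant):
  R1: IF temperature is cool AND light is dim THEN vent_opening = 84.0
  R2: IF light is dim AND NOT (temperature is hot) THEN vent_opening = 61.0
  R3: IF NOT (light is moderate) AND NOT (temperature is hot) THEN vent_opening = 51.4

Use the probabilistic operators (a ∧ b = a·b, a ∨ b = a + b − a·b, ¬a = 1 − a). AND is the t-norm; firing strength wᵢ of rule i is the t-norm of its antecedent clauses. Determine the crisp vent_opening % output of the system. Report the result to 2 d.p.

R1 (z=84.0): cool=0.26, dim=0.91; AND[a·b] → w = 0.2366
R2 (z=61.0): dim=0.91, ¬hot=1−0.65=0.35; AND[a·b] → w = 0.3185
R3 (z=51.4): ¬moderate=1−0.47=0.53, ¬hot=1−0.65=0.35; AND[a·b] → w = 0.1855
Weighted average = (0.2366·84.0 + 0.3185·61.0 + 0.1855·51.4) / (0.2366 + 0.3185 + 0.1855)
  = 48.8376 / 0.7406 = 65.94

65.94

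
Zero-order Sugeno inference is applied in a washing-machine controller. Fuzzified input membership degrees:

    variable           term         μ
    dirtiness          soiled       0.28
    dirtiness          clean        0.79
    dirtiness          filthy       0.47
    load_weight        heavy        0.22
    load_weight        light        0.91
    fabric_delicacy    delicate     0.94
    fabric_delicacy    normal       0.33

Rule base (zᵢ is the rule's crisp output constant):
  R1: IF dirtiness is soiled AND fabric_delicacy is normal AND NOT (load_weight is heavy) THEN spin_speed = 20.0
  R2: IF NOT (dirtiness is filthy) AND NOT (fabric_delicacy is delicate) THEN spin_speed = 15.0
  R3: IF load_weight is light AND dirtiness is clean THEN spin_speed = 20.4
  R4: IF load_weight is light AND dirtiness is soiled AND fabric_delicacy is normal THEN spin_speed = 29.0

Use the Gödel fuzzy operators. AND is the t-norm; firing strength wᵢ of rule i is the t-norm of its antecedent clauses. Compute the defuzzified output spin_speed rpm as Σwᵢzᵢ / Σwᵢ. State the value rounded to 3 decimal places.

21.799

R1 (z=20.0): soiled=0.28, normal=0.33, ¬heavy=1−0.22=0.78; AND[min(a, b)] → w = 0.28
R2 (z=15.0): ¬filthy=1−0.47=0.53, ¬delicate=1−0.94=0.06; AND[min(a, b)] → w = 0.06
R3 (z=20.4): light=0.91, clean=0.79; AND[min(a, b)] → w = 0.79
R4 (z=29.0): light=0.91, soiled=0.28, normal=0.33; AND[min(a, b)] → w = 0.28
Weighted average = (0.28·20.0 + 0.06·15.0 + 0.79·20.4 + 0.28·29.0) / (0.28 + 0.06 + 0.79 + 0.28)
  = 30.7360 / 1.4100 = 21.799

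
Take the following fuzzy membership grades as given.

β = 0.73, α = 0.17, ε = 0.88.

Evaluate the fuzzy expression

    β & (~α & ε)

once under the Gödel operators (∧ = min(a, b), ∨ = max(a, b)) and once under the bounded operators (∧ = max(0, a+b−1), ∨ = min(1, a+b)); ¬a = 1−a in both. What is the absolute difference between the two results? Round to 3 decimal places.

0.290

Under Gödel:
  ~α = 1 − 0.17 = 0.83
  ~α & ε = min(a, b) on (0.83, 0.88) = 0.83
  β & (~α & ε) = min(a, b) on (0.73, 0.83) = 0.73
  → value = 0.7300
Under bounded:
  ~α = 1 − 0.17 = 0.83
  ~α & ε = max(0, a+b−1) on (0.83, 0.88) = 0.71
  β & (~α & ε) = max(0, a+b−1) on (0.73, 0.71) = 0.44
  → value = 0.4400
|0.7300 − 0.4400| = 0.290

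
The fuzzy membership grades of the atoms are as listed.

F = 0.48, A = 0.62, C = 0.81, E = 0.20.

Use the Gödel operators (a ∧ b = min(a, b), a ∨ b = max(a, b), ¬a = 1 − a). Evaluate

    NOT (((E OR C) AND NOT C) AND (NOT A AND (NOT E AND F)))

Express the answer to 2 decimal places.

0.81

E OR C = max(a, b) on (0.20, 0.81) = 0.81
NOT C = 1 − 0.81 = 0.19
(E OR C) AND NOT C = min(a, b) on (0.81, 0.19) = 0.19
NOT A = 1 − 0.62 = 0.38
NOT E = 1 − 0.20 = 0.80
NOT E AND F = min(a, b) on (0.80, 0.48) = 0.48
NOT A AND (NOT E AND F) = min(a, b) on (0.38, 0.48) = 0.38
((E OR C) AND NOT C) AND (NOT A AND (NOT E AND F)) = min(a, b) on (0.19, 0.38) = 0.19
NOT (((E OR C) AND NOT C) AND (NOT A AND (NOT E AND F))) = 1 − 0.19 = 0.81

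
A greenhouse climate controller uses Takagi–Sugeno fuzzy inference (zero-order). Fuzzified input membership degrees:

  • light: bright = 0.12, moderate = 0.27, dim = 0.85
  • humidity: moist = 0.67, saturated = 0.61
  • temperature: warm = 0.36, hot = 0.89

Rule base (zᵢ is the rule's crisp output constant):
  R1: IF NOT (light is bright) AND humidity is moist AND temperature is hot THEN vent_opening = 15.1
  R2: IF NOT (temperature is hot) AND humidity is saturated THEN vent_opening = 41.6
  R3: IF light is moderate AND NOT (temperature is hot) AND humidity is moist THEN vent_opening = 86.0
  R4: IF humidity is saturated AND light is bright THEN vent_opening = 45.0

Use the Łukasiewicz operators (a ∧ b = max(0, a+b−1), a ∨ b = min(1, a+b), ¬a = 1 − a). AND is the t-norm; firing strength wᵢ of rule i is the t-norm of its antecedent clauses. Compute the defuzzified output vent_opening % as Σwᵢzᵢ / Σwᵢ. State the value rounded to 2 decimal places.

15.10

R1 (z=15.1): ¬bright=1−0.12=0.88, moist=0.67, hot=0.89; AND[max(0, a+b−1)] → w = 0.44
R2 (z=41.6): ¬hot=1−0.89=0.11, saturated=0.61; AND[max(0, a+b−1)] → w = 0.00
R3 (z=86.0): moderate=0.27, ¬hot=1−0.89=0.11, moist=0.67; AND[max(0, a+b−1)] → w = 0.00
R4 (z=45.0): saturated=0.61, bright=0.12; AND[max(0, a+b−1)] → w = 0.00
Weighted average = (0.44·15.1 + 0.00·41.6 + 0.00·86.0 + 0.00·45.0) / (0.44 + 0.00 + 0.00 + 0.00)
  = 6.6440 / 0.4400 = 15.10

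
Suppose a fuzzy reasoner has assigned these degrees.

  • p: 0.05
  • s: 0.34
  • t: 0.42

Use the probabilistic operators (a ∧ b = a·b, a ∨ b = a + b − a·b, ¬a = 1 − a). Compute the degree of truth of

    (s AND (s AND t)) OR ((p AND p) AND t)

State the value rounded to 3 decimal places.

0.050

s AND t = a·b on (0.3400, 0.4200) = 0.1428
s AND (s AND t) = a·b on (0.3400, 0.1428) = 0.0486
p AND p = a·b on (0.0500, 0.0500) = 0.0025
(p AND p) AND t = a·b on (0.0025, 0.4200) = 0.0011
(s AND (s AND t)) OR ((p AND p) AND t) = a + b − a·b on (0.0486, 0.0011) = 0.0496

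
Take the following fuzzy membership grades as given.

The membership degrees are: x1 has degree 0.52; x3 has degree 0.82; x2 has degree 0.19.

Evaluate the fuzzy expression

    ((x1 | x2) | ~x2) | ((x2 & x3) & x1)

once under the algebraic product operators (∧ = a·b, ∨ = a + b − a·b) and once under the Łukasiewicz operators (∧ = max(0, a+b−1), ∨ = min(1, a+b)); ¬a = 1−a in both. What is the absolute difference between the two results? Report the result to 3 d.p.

Under algebraic product:
  x1 | x2 = a + b − a·b on (0.5200, 0.1900) = 0.6112
  ~x2 = 1 − 0.1900 = 0.8100
  (x1 | x2) | ~x2 = a + b − a·b on (0.6112, 0.8100) = 0.9261
  x2 & x3 = a·b on (0.1900, 0.8200) = 0.1558
  (x2 & x3) & x1 = a·b on (0.1558, 0.5200) = 0.0810
  ((x1 | x2) | ~x2) | ((x2 & x3) & x1) = a + b − a·b on (0.9261, 0.0810) = 0.9321
  → value = 0.9321
Under Łukasiewicz:
  x1 | x2 = min(1, a+b) on (0.52, 0.19) = 0.71
  ~x2 = 1 − 0.19 = 0.81
  (x1 | x2) | ~x2 = min(1, a+b) on (0.71, 0.81) = 1.00
  x2 & x3 = max(0, a+b−1) on (0.19, 0.82) = 0.01
  (x2 & x3) & x1 = max(0, a+b−1) on (0.01, 0.52) = 0.00
  ((x1 | x2) | ~x2) | ((x2 & x3) & x1) = min(1, a+b) on (1.00, 0.00) = 1.00
  → value = 1.0000
|0.9321 − 1.0000| = 0.068

0.068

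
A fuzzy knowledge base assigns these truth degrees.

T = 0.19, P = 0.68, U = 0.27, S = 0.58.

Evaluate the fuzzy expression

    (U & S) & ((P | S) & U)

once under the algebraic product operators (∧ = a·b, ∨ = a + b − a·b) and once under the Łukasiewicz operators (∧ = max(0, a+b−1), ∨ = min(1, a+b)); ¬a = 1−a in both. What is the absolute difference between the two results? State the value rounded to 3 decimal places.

Under algebraic product:
  U & S = a·b on (0.2700, 0.5800) = 0.1566
  P | S = a + b − a·b on (0.6800, 0.5800) = 0.8656
  (P | S) & U = a·b on (0.8656, 0.2700) = 0.2337
  (U & S) & ((P | S) & U) = a·b on (0.1566, 0.2337) = 0.0366
  → value = 0.0366
Under Łukasiewicz:
  U & S = max(0, a+b−1) on (0.27, 0.58) = 0.00
  P | S = min(1, a+b) on (0.68, 0.58) = 1.00
  (P | S) & U = max(0, a+b−1) on (1.00, 0.27) = 0.27
  (U & S) & ((P | S) & U) = max(0, a+b−1) on (0.00, 0.27) = 0.00
  → value = 0.0000
|0.0366 − 0.0000| = 0.037

0.037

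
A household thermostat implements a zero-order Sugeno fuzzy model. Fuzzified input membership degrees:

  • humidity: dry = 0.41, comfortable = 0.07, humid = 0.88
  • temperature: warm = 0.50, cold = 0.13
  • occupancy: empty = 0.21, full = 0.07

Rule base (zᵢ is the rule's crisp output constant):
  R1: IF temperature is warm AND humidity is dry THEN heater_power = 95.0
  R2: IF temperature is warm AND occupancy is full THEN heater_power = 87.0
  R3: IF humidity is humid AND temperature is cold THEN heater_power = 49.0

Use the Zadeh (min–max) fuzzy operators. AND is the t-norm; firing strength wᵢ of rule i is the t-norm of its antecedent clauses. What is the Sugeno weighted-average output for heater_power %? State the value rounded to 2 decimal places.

84.28

R1 (z=95.0): warm=0.50, dry=0.41; AND[min(a, b)] → w = 0.41
R2 (z=87.0): warm=0.50, full=0.07; AND[min(a, b)] → w = 0.07
R3 (z=49.0): humid=0.88, cold=0.13; AND[min(a, b)] → w = 0.13
Weighted average = (0.41·95.0 + 0.07·87.0 + 0.13·49.0) / (0.41 + 0.07 + 0.13)
  = 51.4100 / 0.6100 = 84.28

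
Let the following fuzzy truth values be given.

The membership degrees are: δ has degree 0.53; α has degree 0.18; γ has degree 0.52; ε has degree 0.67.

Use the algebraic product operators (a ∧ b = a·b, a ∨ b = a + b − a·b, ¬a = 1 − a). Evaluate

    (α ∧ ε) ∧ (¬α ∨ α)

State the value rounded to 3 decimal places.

0.103

α ∧ ε = a·b on (0.1800, 0.6700) = 0.1206
¬α = 1 − 0.1800 = 0.8200
¬α ∨ α = a + b − a·b on (0.8200, 0.1800) = 0.8524
(α ∧ ε) ∧ (¬α ∨ α) = a·b on (0.1206, 0.8524) = 0.1028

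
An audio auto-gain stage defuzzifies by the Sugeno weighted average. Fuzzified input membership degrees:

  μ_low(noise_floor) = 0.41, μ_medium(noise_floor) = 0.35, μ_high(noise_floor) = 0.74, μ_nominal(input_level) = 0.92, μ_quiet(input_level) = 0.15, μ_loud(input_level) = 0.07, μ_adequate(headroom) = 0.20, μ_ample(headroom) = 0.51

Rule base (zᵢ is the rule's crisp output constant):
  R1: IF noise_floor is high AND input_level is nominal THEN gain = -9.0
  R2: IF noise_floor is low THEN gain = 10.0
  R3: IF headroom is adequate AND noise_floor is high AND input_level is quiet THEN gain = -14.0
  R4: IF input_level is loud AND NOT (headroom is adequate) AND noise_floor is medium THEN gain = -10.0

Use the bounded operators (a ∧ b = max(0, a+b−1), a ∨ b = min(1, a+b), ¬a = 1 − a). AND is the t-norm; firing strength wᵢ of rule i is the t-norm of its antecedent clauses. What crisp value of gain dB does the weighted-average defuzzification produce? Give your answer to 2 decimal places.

R1 (z=-9.0): high=0.74, nominal=0.92; AND[max(0, a+b−1)] → w = 0.66
R2 (z=10.0): low=0.41 → w = 0.41
R3 (z=-14.0): adequate=0.20, high=0.74, quiet=0.15; AND[max(0, a+b−1)] → w = 0.00
R4 (z=-10.0): loud=0.07, ¬adequate=1−0.20=0.80, medium=0.35; AND[max(0, a+b−1)] → w = 0.00
Weighted average = (0.66·-9.0 + 0.41·10.0 + 0.00·-14.0 + 0.00·-10.0) / (0.66 + 0.41 + 0.00 + 0.00)
  = -1.8400 / 1.0700 = -1.72

-1.72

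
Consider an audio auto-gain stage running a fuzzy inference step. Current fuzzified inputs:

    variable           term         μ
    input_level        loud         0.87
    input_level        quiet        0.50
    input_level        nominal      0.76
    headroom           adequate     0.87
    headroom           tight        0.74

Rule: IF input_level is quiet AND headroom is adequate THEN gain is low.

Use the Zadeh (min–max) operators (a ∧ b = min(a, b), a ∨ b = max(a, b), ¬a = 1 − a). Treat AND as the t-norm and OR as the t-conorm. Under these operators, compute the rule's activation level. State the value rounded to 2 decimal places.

firing strength: quiet=0.50, adequate=0.87; AND[min(a, b)] → w = 0.50

0.50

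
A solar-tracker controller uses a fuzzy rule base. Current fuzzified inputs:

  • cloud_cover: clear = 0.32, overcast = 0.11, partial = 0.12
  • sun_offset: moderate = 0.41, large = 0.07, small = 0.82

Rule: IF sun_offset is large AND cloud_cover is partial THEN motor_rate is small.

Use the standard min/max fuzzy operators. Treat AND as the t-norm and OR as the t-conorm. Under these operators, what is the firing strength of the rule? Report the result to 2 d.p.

firing strength: large=0.07, partial=0.12; AND[min(a, b)] → w = 0.07

0.07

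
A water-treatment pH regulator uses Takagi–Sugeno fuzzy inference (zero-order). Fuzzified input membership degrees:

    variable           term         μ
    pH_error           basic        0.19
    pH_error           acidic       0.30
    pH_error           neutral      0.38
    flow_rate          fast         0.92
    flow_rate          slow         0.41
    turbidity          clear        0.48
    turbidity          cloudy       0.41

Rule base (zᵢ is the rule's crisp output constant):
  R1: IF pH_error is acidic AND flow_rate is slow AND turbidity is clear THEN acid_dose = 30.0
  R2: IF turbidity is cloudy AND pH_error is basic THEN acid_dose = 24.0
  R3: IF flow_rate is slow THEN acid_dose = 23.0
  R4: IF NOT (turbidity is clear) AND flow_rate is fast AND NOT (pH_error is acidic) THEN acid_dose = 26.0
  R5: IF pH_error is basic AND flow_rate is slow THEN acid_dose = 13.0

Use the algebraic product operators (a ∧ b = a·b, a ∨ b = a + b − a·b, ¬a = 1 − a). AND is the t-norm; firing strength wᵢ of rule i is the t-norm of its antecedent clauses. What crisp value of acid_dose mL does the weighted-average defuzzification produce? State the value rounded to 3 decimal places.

23.747

R1 (z=30.0): acidic=0.30, slow=0.41, clear=0.48; AND[a·b] → w = 0.0590
R2 (z=24.0): cloudy=0.41, basic=0.19; AND[a·b] → w = 0.0779
R3 (z=23.0): slow=0.41 → w = 0.4100
R4 (z=26.0): ¬clear=1−0.48=0.52, fast=0.92, ¬acidic=1−0.30=0.70; AND[a·b] → w = 0.3349
R5 (z=13.0): basic=0.19, slow=0.41; AND[a·b] → w = 0.0779
Weighted average = (0.0590·30.0 + 0.0779·24.0 + 0.4100·23.0 + 0.3349·26.0 + 0.0779·13.0) / (0.0590 + 0.0779 + 0.4100 + 0.3349 + 0.0779)
  = 22.7904 / 0.9597 = 23.747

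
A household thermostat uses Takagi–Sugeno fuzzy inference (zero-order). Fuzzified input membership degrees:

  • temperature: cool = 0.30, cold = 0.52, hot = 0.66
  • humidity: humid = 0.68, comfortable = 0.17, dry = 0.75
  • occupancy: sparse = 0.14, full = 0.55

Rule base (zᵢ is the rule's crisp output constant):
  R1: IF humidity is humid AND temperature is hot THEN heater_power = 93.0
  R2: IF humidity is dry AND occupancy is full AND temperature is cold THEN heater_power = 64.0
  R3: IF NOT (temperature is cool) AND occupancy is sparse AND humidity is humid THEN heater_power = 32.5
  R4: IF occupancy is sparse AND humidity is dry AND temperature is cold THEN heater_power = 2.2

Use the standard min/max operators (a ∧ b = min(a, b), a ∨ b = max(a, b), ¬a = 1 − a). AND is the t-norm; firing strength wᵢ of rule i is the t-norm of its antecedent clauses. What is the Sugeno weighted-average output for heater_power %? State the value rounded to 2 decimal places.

R1 (z=93.0): humid=0.68, hot=0.66; AND[min(a, b)] → w = 0.66
R2 (z=64.0): dry=0.75, full=0.55, cold=0.52; AND[min(a, b)] → w = 0.52
R3 (z=32.5): ¬cool=1−0.30=0.70, sparse=0.14, humid=0.68; AND[min(a, b)] → w = 0.14
R4 (z=2.2): sparse=0.14, dry=0.75, cold=0.52; AND[min(a, b)] → w = 0.14
Weighted average = (0.66·93.0 + 0.52·64.0 + 0.14·32.5 + 0.14·2.2) / (0.66 + 0.52 + 0.14 + 0.14)
  = 99.5180 / 1.4600 = 68.16

68.16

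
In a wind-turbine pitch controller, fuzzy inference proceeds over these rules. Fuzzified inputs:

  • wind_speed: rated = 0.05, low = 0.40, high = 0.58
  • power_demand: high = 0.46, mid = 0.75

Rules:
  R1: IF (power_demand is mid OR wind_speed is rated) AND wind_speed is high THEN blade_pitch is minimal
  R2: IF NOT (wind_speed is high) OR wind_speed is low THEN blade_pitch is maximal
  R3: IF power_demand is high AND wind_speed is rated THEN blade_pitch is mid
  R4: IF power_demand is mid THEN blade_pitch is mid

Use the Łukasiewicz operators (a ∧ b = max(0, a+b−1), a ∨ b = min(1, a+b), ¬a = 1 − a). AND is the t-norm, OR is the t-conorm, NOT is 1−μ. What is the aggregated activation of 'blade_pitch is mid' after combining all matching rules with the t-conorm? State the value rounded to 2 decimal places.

R1: (mid=0.75 OR rated=0.05) = 0.80; AND[max(0, a+b−1)] with high=0.58 → w = 0.38
R2: ¬high=1−0.58=0.42, low=0.40; OR[min(1, a+b)] → w = 0.82
R3: high=0.46, rated=0.05; AND[max(0, a+b−1)] → w = 0.00
R4: mid=0.75 → w = 0.75
Rules with consequent 'mid': {R3, R4} → strengths 0.00, 0.75
Aggregate via t-conorm [min(1, a+b)]: 0.75

0.75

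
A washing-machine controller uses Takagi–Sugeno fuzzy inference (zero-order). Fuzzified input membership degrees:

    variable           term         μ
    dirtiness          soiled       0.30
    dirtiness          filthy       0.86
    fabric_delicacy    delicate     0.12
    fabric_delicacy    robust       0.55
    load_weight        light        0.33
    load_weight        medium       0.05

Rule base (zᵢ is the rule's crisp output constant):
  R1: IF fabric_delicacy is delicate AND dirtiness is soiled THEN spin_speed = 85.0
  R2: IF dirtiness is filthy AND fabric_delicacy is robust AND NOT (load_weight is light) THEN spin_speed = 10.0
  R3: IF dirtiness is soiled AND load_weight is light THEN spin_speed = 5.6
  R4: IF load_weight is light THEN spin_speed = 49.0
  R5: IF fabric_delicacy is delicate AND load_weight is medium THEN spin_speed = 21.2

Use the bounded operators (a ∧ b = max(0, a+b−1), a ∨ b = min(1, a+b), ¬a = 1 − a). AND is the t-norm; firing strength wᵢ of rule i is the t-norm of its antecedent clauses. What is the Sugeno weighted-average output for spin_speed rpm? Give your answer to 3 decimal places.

41.390

R1 (z=85.0): delicate=0.12, soiled=0.30; AND[max(0, a+b−1)] → w = 0.00
R2 (z=10.0): filthy=0.86, robust=0.55, ¬light=1−0.33=0.67; AND[max(0, a+b−1)] → w = 0.08
R3 (z=5.6): soiled=0.30, light=0.33; AND[max(0, a+b−1)] → w = 0.00
R4 (z=49.0): light=0.33 → w = 0.33
R5 (z=21.2): delicate=0.12, medium=0.05; AND[max(0, a+b−1)] → w = 0.00
Weighted average = (0.00·85.0 + 0.08·10.0 + 0.00·5.6 + 0.33·49.0 + 0.00·21.2) / (0.00 + 0.08 + 0.00 + 0.33 + 0.00)
  = 16.9700 / 0.4100 = 41.390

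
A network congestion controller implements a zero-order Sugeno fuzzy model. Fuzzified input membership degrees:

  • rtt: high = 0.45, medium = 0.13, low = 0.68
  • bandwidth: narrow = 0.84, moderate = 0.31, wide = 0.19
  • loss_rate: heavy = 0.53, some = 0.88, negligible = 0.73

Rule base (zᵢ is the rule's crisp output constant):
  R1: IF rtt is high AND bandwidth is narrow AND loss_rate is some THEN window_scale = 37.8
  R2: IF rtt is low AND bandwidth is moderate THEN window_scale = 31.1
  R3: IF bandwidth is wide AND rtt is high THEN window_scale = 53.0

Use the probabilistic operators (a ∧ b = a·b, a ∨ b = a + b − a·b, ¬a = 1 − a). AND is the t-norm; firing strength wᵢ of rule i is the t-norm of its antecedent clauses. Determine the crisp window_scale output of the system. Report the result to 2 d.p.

R1 (z=37.8): high=0.45, narrow=0.84, some=0.88; AND[a·b] → w = 0.3326
R2 (z=31.1): low=0.68, moderate=0.31; AND[a·b] → w = 0.2108
R3 (z=53.0): wide=0.19, high=0.45; AND[a·b] → w = 0.0855
Weighted average = (0.3326·37.8 + 0.2108·31.1 + 0.0855·53.0) / (0.3326 + 0.2108 + 0.0855)
  = 23.6612 / 0.6289 = 37.62

37.62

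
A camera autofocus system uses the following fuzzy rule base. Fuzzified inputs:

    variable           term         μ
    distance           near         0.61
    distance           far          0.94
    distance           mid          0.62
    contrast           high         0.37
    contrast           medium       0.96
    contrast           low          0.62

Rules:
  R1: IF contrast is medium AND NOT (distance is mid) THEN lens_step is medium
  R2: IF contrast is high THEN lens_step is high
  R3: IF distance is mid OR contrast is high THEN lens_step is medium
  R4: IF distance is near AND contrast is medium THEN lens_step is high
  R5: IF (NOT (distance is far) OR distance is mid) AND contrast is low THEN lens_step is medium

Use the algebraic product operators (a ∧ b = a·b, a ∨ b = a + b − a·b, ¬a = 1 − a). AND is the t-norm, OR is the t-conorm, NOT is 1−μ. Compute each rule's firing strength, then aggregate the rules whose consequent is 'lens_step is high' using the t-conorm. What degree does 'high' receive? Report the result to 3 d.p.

R1: medium=0.96, ¬mid=1−0.62=0.38; AND[a·b] → w = 0.3648
R2: high=0.37 → w = 0.3700
R3: mid=0.62, high=0.37; OR[a + b − a·b] → w = 0.7606
R4: near=0.61, medium=0.96; AND[a·b] → w = 0.5856
R5: (¬far=1−0.94=0.06 OR mid=0.62) = 0.6428; AND[a·b] with low=0.62 → w = 0.3985
Rules with consequent 'high': {R2, R4} → strengths 0.3700, 0.5856
Aggregate via t-conorm [a + b − a·b]: 0.7389

0.739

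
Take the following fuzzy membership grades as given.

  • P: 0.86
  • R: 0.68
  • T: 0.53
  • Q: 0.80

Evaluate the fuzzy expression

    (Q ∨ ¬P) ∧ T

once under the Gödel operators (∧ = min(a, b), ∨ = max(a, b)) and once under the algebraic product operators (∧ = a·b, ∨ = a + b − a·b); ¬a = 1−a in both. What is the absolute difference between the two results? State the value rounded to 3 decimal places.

Under Gödel:
  ¬P = 1 − 0.86 = 0.14
  Q ∨ ¬P = max(a, b) on (0.80, 0.14) = 0.80
  (Q ∨ ¬P) ∧ T = min(a, b) on (0.80, 0.53) = 0.53
  → value = 0.5300
Under algebraic product:
  ¬P = 1 − 0.8600 = 0.1400
  Q ∨ ¬P = a + b − a·b on (0.8000, 0.1400) = 0.8280
  (Q ∨ ¬P) ∧ T = a·b on (0.8280, 0.5300) = 0.4388
  → value = 0.4388
|0.5300 − 0.4388| = 0.091

0.091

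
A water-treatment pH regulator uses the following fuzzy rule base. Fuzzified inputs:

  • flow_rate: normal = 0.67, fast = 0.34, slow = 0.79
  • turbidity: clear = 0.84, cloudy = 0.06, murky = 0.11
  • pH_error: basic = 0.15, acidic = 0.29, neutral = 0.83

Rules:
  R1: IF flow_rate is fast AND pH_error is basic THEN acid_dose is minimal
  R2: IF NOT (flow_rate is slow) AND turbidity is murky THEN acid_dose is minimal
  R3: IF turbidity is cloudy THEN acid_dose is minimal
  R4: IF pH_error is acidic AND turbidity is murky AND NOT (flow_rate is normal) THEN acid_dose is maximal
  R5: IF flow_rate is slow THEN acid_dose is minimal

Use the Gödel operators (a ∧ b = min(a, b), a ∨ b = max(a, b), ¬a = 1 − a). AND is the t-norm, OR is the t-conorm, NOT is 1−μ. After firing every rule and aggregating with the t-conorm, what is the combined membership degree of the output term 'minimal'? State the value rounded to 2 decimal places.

R1: fast=0.34, basic=0.15; AND[min(a, b)] → w = 0.15
R2: ¬slow=1−0.79=0.21, murky=0.11; AND[min(a, b)] → w = 0.11
R3: cloudy=0.06 → w = 0.06
R4: acidic=0.29, murky=0.11, ¬normal=1−0.67=0.33; AND[min(a, b)] → w = 0.11
R5: slow=0.79 → w = 0.79
Rules with consequent 'minimal': {R1, R2, R3, R5} → strengths 0.15, 0.11, 0.06, 0.79
Aggregate via t-conorm [max(a, b)]: 0.79

0.79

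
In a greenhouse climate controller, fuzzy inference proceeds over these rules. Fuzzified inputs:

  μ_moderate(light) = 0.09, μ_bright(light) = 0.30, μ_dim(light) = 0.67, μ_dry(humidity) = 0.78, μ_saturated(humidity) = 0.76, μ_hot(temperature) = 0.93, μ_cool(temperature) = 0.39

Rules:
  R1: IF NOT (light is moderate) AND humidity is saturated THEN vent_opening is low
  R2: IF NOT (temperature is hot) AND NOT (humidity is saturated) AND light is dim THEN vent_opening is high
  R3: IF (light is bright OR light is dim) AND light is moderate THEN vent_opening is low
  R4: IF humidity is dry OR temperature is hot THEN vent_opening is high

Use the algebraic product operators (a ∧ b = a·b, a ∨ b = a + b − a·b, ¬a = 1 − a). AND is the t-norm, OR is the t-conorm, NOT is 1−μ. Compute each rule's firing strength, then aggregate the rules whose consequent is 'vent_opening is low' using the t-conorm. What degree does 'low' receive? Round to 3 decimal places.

0.713

R1: ¬moderate=1−0.09=0.91, saturated=0.76; AND[a·b] → w = 0.6916
R2: ¬hot=1−0.93=0.07, ¬saturated=1−0.76=0.24, dim=0.67; AND[a·b] → w = 0.0113
R3: (bright=0.30 OR dim=0.67) = 0.7690; AND[a·b] with moderate=0.09 → w = 0.0692
R4: dry=0.78, hot=0.93; OR[a + b − a·b] → w = 0.9846
Rules with consequent 'low': {R1, R3} → strengths 0.6916, 0.0692
Aggregate via t-conorm [a + b − a·b]: 0.7129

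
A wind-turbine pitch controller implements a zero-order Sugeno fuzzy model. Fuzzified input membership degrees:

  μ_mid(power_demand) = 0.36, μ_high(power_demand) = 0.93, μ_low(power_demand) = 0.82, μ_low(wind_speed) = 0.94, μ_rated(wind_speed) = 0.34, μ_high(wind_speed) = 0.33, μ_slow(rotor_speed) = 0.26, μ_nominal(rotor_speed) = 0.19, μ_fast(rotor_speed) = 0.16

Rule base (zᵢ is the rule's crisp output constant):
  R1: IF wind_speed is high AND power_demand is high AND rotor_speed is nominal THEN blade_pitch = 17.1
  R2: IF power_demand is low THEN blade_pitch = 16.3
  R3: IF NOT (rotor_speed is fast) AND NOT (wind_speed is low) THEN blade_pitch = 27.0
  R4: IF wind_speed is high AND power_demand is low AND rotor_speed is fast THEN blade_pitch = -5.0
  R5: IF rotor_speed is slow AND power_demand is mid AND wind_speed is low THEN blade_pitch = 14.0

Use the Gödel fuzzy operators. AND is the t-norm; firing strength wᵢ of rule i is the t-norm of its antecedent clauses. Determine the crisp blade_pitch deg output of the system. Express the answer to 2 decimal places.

R1 (z=17.1): high=0.33, high=0.93, nominal=0.19; AND[min(a, b)] → w = 0.19
R2 (z=16.3): low=0.82 → w = 0.82
R3 (z=27.0): ¬fast=1−0.16=0.84, ¬low=1−0.94=0.06; AND[min(a, b)] → w = 0.06
R4 (z=-5.0): high=0.33, low=0.82, fast=0.16; AND[min(a, b)] → w = 0.16
R5 (z=14.0): slow=0.26, mid=0.36, low=0.94; AND[min(a, b)] → w = 0.26
Weighted average = (0.19·17.1 + 0.82·16.3 + 0.06·27.0 + 0.16·-5.0 + 0.26·14.0) / (0.19 + 0.82 + 0.06 + 0.16 + 0.26)
  = 21.0750 / 1.4900 = 14.14

14.14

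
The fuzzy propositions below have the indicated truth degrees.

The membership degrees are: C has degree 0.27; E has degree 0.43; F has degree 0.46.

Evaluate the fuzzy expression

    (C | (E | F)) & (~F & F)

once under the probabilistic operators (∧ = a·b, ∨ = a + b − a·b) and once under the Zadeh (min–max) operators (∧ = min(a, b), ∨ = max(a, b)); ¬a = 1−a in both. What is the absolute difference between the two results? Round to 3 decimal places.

0.267

Under probabilistic:
  E | F = a + b − a·b on (0.4300, 0.4600) = 0.6922
  C | (E | F) = a + b − a·b on (0.2700, 0.6922) = 0.7753
  ~F = 1 − 0.4600 = 0.5400
  ~F & F = a·b on (0.5400, 0.4600) = 0.2484
  (C | (E | F)) & (~F & F) = a·b on (0.7753, 0.2484) = 0.1926
  → value = 0.1926
Under Zadeh (min–max):
  E | F = max(a, b) on (0.43, 0.46) = 0.46
  C | (E | F) = max(a, b) on (0.27, 0.46) = 0.46
  ~F = 1 − 0.46 = 0.54
  ~F & F = min(a, b) on (0.54, 0.46) = 0.46
  (C | (E | F)) & (~F & F) = min(a, b) on (0.46, 0.46) = 0.46
  → value = 0.4600
|0.1926 − 0.4600| = 0.267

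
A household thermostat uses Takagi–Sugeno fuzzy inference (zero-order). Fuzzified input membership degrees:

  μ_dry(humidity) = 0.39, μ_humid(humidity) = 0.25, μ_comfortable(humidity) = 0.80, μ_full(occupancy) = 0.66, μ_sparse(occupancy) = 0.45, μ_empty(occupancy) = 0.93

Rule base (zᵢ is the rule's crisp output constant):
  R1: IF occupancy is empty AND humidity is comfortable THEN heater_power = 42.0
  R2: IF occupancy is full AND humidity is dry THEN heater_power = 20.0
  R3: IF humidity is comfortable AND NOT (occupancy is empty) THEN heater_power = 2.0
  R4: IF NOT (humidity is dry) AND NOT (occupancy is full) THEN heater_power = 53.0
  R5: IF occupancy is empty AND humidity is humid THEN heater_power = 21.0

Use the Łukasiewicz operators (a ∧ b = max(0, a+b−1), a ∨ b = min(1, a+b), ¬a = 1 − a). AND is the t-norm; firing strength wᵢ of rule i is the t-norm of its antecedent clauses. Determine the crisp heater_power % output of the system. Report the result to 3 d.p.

36.917

R1 (z=42.0): empty=0.93, comfortable=0.80; AND[max(0, a+b−1)] → w = 0.73
R2 (z=20.0): full=0.66, dry=0.39; AND[max(0, a+b−1)] → w = 0.05
R3 (z=2.0): comfortable=0.80, ¬empty=1−0.93=0.07; AND[max(0, a+b−1)] → w = 0.00
R4 (z=53.0): ¬dry=1−0.39=0.61, ¬full=1−0.66=0.34; AND[max(0, a+b−1)] → w = 0.00
R5 (z=21.0): empty=0.93, humid=0.25; AND[max(0, a+b−1)] → w = 0.18
Weighted average = (0.73·42.0 + 0.05·20.0 + 0.00·2.0 + 0.00·53.0 + 0.18·21.0) / (0.73 + 0.05 + 0.00 + 0.00 + 0.18)
  = 35.4400 / 0.9600 = 36.917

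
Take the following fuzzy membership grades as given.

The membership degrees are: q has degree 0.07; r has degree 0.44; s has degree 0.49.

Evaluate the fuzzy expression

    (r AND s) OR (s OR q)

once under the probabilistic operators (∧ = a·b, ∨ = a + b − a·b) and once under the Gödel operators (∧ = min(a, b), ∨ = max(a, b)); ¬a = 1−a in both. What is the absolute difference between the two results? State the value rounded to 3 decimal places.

Under probabilistic:
  r AND s = a·b on (0.4400, 0.4900) = 0.2156
  s OR q = a + b − a·b on (0.4900, 0.0700) = 0.5257
  (r AND s) OR (s OR q) = a + b − a·b on (0.2156, 0.5257) = 0.6280
  → value = 0.6280
Under Gödel:
  r AND s = min(a, b) on (0.44, 0.49) = 0.44
  s OR q = max(a, b) on (0.49, 0.07) = 0.49
  (r AND s) OR (s OR q) = max(a, b) on (0.44, 0.49) = 0.49
  → value = 0.4900
|0.6280 − 0.4900| = 0.138

0.138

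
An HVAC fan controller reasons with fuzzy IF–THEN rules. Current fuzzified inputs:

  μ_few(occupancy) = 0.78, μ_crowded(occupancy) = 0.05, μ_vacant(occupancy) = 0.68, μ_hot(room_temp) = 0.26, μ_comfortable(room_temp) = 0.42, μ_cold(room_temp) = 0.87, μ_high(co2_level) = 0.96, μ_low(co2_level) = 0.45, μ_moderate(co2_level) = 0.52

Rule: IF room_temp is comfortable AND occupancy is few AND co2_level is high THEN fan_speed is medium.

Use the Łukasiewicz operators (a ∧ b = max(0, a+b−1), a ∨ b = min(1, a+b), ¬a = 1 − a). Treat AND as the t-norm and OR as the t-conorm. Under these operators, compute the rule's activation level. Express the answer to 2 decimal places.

firing strength: comfortable=0.42, few=0.78, high=0.96; AND[max(0, a+b−1)] → w = 0.16

0.16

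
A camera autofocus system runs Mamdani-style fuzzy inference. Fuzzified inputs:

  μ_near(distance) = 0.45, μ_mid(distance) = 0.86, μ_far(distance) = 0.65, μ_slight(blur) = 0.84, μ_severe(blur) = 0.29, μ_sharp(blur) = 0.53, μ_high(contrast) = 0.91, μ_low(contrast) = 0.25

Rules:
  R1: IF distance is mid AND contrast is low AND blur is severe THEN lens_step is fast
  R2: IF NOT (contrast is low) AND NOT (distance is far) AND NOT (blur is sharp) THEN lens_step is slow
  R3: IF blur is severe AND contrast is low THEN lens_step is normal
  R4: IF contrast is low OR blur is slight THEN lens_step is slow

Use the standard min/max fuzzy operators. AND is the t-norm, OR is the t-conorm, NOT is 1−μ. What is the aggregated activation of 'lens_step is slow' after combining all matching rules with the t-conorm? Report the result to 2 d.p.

R1: mid=0.86, low=0.25, severe=0.29; AND[min(a, b)] → w = 0.25
R2: ¬low=1−0.25=0.75, ¬far=1−0.65=0.35, ¬sharp=1−0.53=0.47; AND[min(a, b)] → w = 0.35
R3: severe=0.29, low=0.25; AND[min(a, b)] → w = 0.25
R4: low=0.25, slight=0.84; OR[max(a, b)] → w = 0.84
Rules with consequent 'slow': {R2, R4} → strengths 0.35, 0.84
Aggregate via t-conorm [max(a, b)]: 0.84

0.84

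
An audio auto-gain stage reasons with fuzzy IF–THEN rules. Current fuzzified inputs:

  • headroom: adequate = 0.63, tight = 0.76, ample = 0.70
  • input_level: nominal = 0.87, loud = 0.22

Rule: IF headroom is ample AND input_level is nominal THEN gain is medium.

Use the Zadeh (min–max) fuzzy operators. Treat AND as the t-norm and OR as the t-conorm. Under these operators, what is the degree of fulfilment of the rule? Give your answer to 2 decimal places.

0.70

firing strength: ample=0.70, nominal=0.87; AND[min(a, b)] → w = 0.70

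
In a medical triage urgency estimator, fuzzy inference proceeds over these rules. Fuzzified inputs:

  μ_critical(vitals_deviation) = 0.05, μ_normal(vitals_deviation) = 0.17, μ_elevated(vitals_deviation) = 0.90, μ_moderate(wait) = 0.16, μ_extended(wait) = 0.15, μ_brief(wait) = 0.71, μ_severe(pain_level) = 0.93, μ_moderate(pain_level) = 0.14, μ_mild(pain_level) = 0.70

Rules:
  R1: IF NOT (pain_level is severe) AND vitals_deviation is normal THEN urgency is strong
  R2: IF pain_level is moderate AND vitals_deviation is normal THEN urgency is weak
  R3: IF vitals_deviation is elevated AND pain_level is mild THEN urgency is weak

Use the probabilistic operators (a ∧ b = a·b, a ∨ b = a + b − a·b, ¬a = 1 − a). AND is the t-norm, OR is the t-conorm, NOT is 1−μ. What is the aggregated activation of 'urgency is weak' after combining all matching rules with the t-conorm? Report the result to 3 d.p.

R1: ¬severe=1−0.93=0.07, normal=0.17; AND[a·b] → w = 0.0119
R2: moderate=0.14, normal=0.17; AND[a·b] → w = 0.0238
R3: elevated=0.90, mild=0.70; AND[a·b] → w = 0.6300
Rules with consequent 'weak': {R2, R3} → strengths 0.0238, 0.6300
Aggregate via t-conorm [a + b − a·b]: 0.6388

0.639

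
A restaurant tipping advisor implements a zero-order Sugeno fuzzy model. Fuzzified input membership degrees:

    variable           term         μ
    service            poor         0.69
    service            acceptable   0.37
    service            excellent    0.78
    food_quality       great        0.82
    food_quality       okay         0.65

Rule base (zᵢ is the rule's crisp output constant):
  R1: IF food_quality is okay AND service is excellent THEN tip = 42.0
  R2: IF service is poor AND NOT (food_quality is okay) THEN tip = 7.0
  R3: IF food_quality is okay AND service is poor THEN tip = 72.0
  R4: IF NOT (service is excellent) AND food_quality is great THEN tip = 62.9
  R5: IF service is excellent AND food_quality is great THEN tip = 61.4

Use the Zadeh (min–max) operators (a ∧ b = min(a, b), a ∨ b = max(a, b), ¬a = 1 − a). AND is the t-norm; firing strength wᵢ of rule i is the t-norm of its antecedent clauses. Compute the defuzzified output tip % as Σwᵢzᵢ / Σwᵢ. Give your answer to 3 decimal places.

R1 (z=42.0): okay=0.65, excellent=0.78; AND[min(a, b)] → w = 0.65
R2 (z=7.0): poor=0.69, ¬okay=1−0.65=0.35; AND[min(a, b)] → w = 0.35
R3 (z=72.0): okay=0.65, poor=0.69; AND[min(a, b)] → w = 0.65
R4 (z=62.9): ¬excellent=1−0.78=0.22, great=0.82; AND[min(a, b)] → w = 0.22
R5 (z=61.4): excellent=0.78, great=0.82; AND[min(a, b)] → w = 0.78
Weighted average = (0.65·42.0 + 0.35·7.0 + 0.65·72.0 + 0.22·62.9 + 0.78·61.4) / (0.65 + 0.35 + 0.65 + 0.22 + 0.78)
  = 138.2800 / 2.6500 = 52.181

52.181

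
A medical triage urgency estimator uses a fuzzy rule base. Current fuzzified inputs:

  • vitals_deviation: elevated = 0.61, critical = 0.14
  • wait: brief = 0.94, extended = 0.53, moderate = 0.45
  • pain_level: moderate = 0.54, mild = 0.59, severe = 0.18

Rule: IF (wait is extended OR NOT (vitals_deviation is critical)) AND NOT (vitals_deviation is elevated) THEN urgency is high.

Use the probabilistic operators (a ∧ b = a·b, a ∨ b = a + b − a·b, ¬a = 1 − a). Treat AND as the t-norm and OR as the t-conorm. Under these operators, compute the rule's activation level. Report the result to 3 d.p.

firing strength: (extended=0.53 OR ¬critical=1−0.14=0.86) = 0.9342; AND[a·b] with ¬elevated=1−0.61=0.39 → w = 0.3643

0.364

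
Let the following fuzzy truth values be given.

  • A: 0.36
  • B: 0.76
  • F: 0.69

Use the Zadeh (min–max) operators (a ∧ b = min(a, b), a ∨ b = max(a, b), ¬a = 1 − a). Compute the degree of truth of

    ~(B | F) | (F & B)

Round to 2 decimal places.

0.69

B | F = max(a, b) on (0.76, 0.69) = 0.76
~(B | F) = 1 − 0.76 = 0.24
F & B = min(a, b) on (0.69, 0.76) = 0.69
~(B | F) | (F & B) = max(a, b) on (0.24, 0.69) = 0.69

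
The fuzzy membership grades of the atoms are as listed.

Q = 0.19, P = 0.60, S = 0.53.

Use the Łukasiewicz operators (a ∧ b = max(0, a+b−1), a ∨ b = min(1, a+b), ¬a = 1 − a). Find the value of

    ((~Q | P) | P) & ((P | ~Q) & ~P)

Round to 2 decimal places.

0.40

~Q = 1 − 0.19 = 0.81
~Q | P = min(1, a+b) on (0.81, 0.60) = 1.00
(~Q | P) | P = min(1, a+b) on (1.00, 0.60) = 1.00
~Q = 1 − 0.19 = 0.81
P | ~Q = min(1, a+b) on (0.60, 0.81) = 1.00
~P = 1 − 0.60 = 0.40
(P | ~Q) & ~P = max(0, a+b−1) on (1.00, 0.40) = 0.40
((~Q | P) | P) & ((P | ~Q) & ~P) = max(0, a+b−1) on (1.00, 0.40) = 0.40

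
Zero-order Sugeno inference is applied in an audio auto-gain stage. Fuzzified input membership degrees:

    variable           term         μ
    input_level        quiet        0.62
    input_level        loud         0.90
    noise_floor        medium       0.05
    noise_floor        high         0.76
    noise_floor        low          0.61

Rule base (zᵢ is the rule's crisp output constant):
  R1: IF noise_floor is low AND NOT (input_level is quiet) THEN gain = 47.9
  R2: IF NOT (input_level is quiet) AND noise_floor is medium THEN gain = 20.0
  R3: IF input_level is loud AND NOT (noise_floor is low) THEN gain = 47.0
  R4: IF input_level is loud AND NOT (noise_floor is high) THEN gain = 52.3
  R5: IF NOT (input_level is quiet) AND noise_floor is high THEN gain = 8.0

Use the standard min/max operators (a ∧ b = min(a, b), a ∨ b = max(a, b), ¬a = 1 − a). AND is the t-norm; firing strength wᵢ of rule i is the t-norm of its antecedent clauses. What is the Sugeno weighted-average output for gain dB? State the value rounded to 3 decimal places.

R1 (z=47.9): low=0.61, ¬quiet=1−0.62=0.38; AND[min(a, b)] → w = 0.38
R2 (z=20.0): ¬quiet=1−0.62=0.38, medium=0.05; AND[min(a, b)] → w = 0.05
R3 (z=47.0): loud=0.90, ¬low=1−0.61=0.39; AND[min(a, b)] → w = 0.39
R4 (z=52.3): loud=0.90, ¬high=1−0.76=0.24; AND[min(a, b)] → w = 0.24
R5 (z=8.0): ¬quiet=1−0.62=0.38, high=0.76; AND[min(a, b)] → w = 0.38
Weighted average = (0.38·47.9 + 0.05·20.0 + 0.39·47.0 + 0.24·52.3 + 0.38·8.0) / (0.38 + 0.05 + 0.39 + 0.24 + 0.38)
  = 53.1240 / 1.4400 = 36.892

36.892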